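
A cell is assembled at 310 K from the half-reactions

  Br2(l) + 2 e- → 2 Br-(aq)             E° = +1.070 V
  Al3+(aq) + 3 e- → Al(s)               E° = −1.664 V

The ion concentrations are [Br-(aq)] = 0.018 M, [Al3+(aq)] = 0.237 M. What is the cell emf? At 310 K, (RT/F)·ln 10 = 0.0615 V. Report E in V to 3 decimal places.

Since E°(Br₂/Br⁻) > E°(Al³⁺/Al), Br₂/Br⁻ serves as the cathode.
E°cell = +1.070 − (−1.664) = +2.734 V, with n = 6 electrons transferred.
For the overall reaction 3 Br2(l) + 2 Al(s) → 6 Br-(aq) + 2 Al3+(aq), Q = [Br-(aq)]^6·[Al3+(aq)]^2 = 1.91×10^−12, giving log Q = −11.719.
Applying E = E° − (RT ln10/nF)·log Q gives +2.734 − (0.0615/6)(−11.719) = +2.854 V.

+2.854 V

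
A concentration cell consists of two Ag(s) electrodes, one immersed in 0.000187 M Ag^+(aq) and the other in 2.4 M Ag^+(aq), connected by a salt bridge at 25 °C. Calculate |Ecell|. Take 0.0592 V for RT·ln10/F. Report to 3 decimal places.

0.243 V

For a concentration cell E°cell = 0, since both electrodes use the same couple.
The compartment with the higher Ag^+(aq) concentration (2.4 M) acts as the cathode; ions are reduced there and produced at the dilute (0.000187 M) anode.
With n = 1, Ecell = −(0.0592/1)·log([dilute]/[conc]) = −(0.0592/1)·log(0.000187/2.4) = +0.243 V.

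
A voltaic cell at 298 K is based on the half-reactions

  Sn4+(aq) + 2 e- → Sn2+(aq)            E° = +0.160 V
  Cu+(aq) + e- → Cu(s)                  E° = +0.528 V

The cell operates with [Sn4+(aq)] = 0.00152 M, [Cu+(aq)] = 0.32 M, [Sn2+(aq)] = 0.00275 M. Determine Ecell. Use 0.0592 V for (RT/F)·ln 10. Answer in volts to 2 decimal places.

Since E°(Cu⁺/Cu) > E°(Sn⁴⁺/Sn²⁺), Cu⁺/Cu serves as the cathode.
E°cell = E°cat − E°an = +0.528 − (+0.160) = +0.368 V; n = 2.
For the overall reaction 2 Cu+(aq) + Sn2+(aq) → 2 Cu(s) + Sn4+(aq), Q = [Sn4+(aq)] / ([Cu+(aq)]^2·[Sn2+(aq)]) = 5.4, giving log Q = 0.732.
By the Nernst equation, E = +0.368 − (0.0592/2)·(0.732) = +0.35 V.

+0.35 V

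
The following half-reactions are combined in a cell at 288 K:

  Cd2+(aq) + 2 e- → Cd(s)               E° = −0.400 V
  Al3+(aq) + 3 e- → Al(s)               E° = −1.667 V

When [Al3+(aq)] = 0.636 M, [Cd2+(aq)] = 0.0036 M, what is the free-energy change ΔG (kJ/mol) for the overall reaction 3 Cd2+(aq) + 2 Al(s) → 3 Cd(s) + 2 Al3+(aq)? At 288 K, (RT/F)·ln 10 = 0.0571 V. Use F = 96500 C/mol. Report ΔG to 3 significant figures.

E°cell = −0.400 − (−1.667) = +1.267 V; the balanced reaction transfers n = 6 electrons.
Here Q = [Al3+(aq)]^2 / [Cd2+(aq)]^3 = 8.67×10^6 (log Q = 6.938), giving E = +1.267 − (0.0571/6)·(6.938) = +1.2010 V.
Then ΔG = −nFE = −6 × 96500 × +1.2010 J/mol = −695 kJ/mol.

−695 kJ/mol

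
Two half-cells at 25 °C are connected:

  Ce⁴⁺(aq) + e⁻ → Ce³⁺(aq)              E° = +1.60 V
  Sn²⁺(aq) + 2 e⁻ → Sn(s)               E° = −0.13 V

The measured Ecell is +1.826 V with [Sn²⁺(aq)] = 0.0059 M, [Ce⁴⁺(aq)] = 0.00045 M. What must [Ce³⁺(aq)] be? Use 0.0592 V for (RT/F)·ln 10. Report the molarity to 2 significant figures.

0.00014 M

Ce⁴⁺/Ce³⁺ is the cathode (higher E°); E°cell = +1.60 − (−0.13) = +1.73 V with n = 2.
From the Nernst equation, log Q = n(E° − E)/0.0592 = 2·(+1.73 − (+1.826))/0.0592 = −3.243.
The balanced reaction is 2 Ce⁴⁺(aq) + Sn(s) → 2 Ce³⁺(aq) + Sn²⁺(aq), so Q = ([Ce³⁺(aq)]^2·[Sn²⁺(aq)]) / [Ce⁴⁺(aq)]^2.
Solving for the unknown gives log [Ce³⁺(aq)] = −3.854, so [Ce³⁺(aq)] ≈ 0.00014 M.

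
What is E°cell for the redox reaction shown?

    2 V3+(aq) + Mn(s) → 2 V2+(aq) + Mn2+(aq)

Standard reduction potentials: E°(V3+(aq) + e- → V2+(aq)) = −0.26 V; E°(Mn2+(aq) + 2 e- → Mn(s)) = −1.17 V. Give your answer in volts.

+0.91 V

V3+(aq) gains electrons, so the V³⁺/V²⁺ couple is the cathode; the Mn²⁺/Mn couple is the anode.
E°cell = E°(cathode) − E°(anode) = −0.26 − (−1.17) = +0.91 V.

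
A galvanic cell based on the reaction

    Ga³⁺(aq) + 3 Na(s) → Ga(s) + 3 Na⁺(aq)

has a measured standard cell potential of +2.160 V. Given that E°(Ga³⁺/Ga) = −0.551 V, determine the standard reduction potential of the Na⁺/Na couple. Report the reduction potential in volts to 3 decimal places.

−2.711 V

In the reaction as written the Ga³⁺/Ga couple is reduced (cathode) and Na⁺/Na is oxidized (anode), so E°cell = E°(Ga³⁺/Ga) − E°(Na⁺/Na).
E°(Na⁺/Na) = E°(cathode) − E°cell = −0.551 − (+2.160) = −2.711 V.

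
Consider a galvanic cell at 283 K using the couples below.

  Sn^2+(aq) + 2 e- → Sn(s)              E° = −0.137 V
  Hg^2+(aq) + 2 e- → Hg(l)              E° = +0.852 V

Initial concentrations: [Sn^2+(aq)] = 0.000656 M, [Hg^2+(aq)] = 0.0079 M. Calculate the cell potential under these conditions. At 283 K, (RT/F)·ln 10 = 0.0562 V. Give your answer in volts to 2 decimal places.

+1.02 V

Since E°(Hg²⁺/Hg) > E°(Sn²⁺/Sn), Hg²⁺/Hg serves as the cathode.
The standard potential is +0.852 − (−0.137) = +0.989 V and the balanced reaction transfers n = 2 electrons.
For the overall reaction Hg^2+(aq) + Sn(s) → Hg(l) + Sn^2+(aq), Q = [Sn^2+(aq)] / [Hg^2+(aq)] = 0.083, giving log Q = −1.081.
E = E° − (0.0562/n)·log Q = +0.989 − (0.0562/2)(−1.081) = +1.02 V.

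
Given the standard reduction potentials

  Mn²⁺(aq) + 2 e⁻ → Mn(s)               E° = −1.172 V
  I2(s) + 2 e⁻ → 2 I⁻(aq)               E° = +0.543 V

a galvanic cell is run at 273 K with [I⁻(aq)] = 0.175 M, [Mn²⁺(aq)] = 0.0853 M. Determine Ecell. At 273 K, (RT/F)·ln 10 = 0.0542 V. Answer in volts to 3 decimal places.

Since E°(I₂/I⁻) > E°(Mn²⁺/Mn), I₂/I⁻ serves as the cathode.
E°cell = E°cat − E°an = +0.543 − (−1.172) = +1.715 V; n = 2.
For the overall reaction I2(s) + Mn(s) → 2 I⁻(aq) + Mn²⁺(aq), Q = [I⁻(aq)]^2·[Mn²⁺(aq)] = 0.00261, giving log Q = −2.583.
E = E° − (0.0542/n)·log Q = +1.715 − (0.0542/2)(−2.583) = +1.785 V.

+1.785 V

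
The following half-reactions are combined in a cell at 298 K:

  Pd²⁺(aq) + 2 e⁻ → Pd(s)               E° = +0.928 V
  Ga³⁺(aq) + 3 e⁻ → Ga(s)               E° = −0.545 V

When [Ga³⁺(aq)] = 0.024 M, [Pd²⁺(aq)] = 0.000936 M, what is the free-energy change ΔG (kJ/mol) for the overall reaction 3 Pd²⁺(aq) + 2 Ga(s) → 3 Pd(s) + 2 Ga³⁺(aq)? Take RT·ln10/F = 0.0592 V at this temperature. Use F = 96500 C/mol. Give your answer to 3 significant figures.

With Pd²⁺/Pd reduced at the cathode, E°cell = +0.928 − (−0.545) = +1.473 V and n = 6.
The reaction quotient is [Ga³⁺(aq)]^2 / [Pd²⁺(aq)]^3 = 7.02×10^5; by Nernst, E = +1.473 − (0.0592/6)(5.847) = +1.4153 V.
Finally ΔG = −nFE = −(6)(96500 C/mol)(+1.4153 V) = −819 kJ/mol.

−819 kJ/mol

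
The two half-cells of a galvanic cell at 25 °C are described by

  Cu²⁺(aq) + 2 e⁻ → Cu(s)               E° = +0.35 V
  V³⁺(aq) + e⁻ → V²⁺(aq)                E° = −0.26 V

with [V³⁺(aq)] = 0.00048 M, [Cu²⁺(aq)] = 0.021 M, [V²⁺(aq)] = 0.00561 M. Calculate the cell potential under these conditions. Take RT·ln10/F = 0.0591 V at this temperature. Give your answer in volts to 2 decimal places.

+0.62 V

Since E°(Cu²⁺/Cu) > E°(V³⁺/V²⁺), Cu²⁺/Cu serves as the cathode.
E°cell = +0.35 − (−0.26) = +0.61 V, with n = 2 electrons transferred.
The balanced reaction is Cu²⁺(aq) + 2 V²⁺(aq) → Cu(s) + 2 V³⁺(aq), so Q = [V³⁺(aq)]^2 / ([Cu²⁺(aq)]·[V²⁺(aq)]^2) = 0.349 and log Q = −0.458.
By the Nernst equation, E = +0.61 − (0.0591/2)·(−0.458) = +0.62 V.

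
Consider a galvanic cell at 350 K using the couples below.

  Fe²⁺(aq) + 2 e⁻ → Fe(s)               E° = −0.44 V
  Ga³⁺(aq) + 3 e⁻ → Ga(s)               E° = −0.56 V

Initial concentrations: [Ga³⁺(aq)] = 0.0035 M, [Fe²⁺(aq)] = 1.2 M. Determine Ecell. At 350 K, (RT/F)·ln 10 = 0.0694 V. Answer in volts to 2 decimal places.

Fe²⁺/Fe is reduced (cathode, E° = −0.44 V) and Ga³⁺/Ga is oxidized (anode).
E°cell = E°cat − E°an = −0.44 − (−0.56) = +0.12 V; n = 6.
The balanced reaction is 3 Fe²⁺(aq) + 2 Ga(s) → 3 Fe(s) + 2 Ga³⁺(aq), so Q = [Ga³⁺(aq)]^2 / [Fe²⁺(aq)]^3 = 7.09×10^−6 and log Q = −5.149.
By the Nernst equation, E = +0.12 − (0.0694/6)·(−5.149) = +0.18 V.

+0.18 V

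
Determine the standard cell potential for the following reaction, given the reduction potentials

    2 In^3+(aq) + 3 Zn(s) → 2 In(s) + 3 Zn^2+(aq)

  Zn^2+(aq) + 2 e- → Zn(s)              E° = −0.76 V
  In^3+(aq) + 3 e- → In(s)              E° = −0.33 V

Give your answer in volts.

In the reaction as written, In^3+(aq) is reduced (cathode) and Zn^2+(aq) is produced by oxidation at the anode.
E°cell = E°(cathode) − E°(anode) = −0.33 − (−0.76) = +0.43 V.
The positive value indicates the reaction is spontaneous as written.

+0.43 V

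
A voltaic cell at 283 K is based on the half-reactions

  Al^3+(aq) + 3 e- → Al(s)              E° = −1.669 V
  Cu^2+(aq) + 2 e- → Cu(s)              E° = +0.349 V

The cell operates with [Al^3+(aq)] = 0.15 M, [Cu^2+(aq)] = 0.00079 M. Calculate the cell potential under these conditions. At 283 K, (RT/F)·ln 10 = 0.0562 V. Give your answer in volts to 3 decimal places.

Since E°(Cu²⁺/Cu) > E°(Al³⁺/Al), Cu²⁺/Cu serves as the cathode.
The standard potential is +0.349 − (−1.669) = +2.018 V and the balanced reaction transfers n = 6 electrons.
The balanced reaction is 3 Cu^2+(aq) + 2 Al(s) → 3 Cu(s) + 2 Al^3+(aq), so Q = [Al^3+(aq)]^2 / [Cu^2+(aq)]^3 = 4.56×10^7 and log Q = 7.659.
By the Nernst equation, E = +2.018 − (0.0562/6)·(7.659) = +1.946 V.

+1.946 V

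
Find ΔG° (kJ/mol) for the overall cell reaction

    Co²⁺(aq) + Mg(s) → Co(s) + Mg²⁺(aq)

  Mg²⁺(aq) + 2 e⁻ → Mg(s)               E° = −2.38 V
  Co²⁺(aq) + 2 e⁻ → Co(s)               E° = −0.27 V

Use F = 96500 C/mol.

−407 kJ/mol

In the reaction as written Co²⁺(aq) is reduced, so the Co²⁺/Co couple is the cathode and Mg²⁺/Mg is the anode.
E°cell = −0.27 − (−2.38) = +2.11 V; balancing electrons gives n = 2.
ΔG° = −nFE°cell = −(2)(96500)(+2.11) J/mol = −407 kJ/mol.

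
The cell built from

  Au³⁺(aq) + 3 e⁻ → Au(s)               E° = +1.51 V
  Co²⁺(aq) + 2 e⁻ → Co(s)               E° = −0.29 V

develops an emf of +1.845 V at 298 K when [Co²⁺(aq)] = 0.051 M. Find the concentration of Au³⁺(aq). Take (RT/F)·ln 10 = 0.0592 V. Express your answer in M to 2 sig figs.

The Au³⁺/Au couple has the larger reduction potential, so it is the cathode: E°cell = +1.51 − (−0.29) = +1.80 V and n = 6.
From the Nernst equation, log Q = n(E° − E)/0.0592 = 6·(+1.80 − (+1.845))/0.0592 = −4.561.
The balanced reaction is 2 Au³⁺(aq) + 3 Co(s) → 2 Au(s) + 3 Co²⁺(aq), so Q = [Co²⁺(aq)]^3 / [Au³⁺(aq)]^2.
Isolating [Au³⁺(aq)] in Q = 10^{−4.561} yields log [Au³⁺(aq)] = 0.342, i.e. 2.2 M.

2.2 M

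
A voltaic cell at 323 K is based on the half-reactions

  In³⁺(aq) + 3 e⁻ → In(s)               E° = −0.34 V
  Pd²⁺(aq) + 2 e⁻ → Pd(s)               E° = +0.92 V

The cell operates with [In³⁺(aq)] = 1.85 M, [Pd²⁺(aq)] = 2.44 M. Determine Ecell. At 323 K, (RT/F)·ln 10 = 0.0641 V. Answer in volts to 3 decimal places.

+1.267 V

Since E°(Pd²⁺/Pd) > E°(In³⁺/In), Pd²⁺/Pd serves as the cathode.
E°cell = +0.92 − (−0.34) = +1.26 V, with n = 6 electrons transferred.
Balancing gives 3 Pd²⁺(aq) + 2 In(s) → 3 Pd(s) + 2 In³⁺(aq); hence Q = [In³⁺(aq)]^2 / [Pd²⁺(aq)]^3 = 0.236 (log Q = −0.628).
E = E° − (0.0641/n)·log Q = +1.26 − (0.0641/6)(−0.628) = +1.267 V.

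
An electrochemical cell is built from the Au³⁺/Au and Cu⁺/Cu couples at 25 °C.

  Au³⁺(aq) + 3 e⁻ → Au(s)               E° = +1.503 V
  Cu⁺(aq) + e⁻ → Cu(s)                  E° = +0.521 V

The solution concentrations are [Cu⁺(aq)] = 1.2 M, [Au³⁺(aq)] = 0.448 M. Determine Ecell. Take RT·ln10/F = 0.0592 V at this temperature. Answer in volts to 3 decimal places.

+0.970 V

Since E°(Au³⁺/Au) > E°(Cu⁺/Cu), Au³⁺/Au serves as the cathode.
E°cell = +1.503 − (+0.521) = +0.982 V, with n = 3 electrons transferred.
The balanced reaction is Au³⁺(aq) + 3 Cu(s) → Au(s) + 3 Cu⁺(aq), so Q = [Cu⁺(aq)]^3 / [Au³⁺(aq)] = 3.86 and log Q = 0.586.
E = E° − (0.0592/n)·log Q = +0.982 − (0.0592/3)(0.586) = +0.970 V.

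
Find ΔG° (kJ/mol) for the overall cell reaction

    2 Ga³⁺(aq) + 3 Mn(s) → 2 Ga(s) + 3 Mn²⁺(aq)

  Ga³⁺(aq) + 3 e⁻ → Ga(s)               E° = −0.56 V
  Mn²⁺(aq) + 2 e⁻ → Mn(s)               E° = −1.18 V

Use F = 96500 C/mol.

In the reaction as written Ga³⁺(aq) is reduced, so the Ga³⁺/Ga couple is the cathode and Mn²⁺/Mn is the anode.
E°cell = −0.56 − (−1.18) = +0.62 V; balancing electrons gives n = 6.
ΔG° = −nFE°cell = −(6)(96500)(+0.62) J/mol = −359 kJ/mol.

−359 kJ/mol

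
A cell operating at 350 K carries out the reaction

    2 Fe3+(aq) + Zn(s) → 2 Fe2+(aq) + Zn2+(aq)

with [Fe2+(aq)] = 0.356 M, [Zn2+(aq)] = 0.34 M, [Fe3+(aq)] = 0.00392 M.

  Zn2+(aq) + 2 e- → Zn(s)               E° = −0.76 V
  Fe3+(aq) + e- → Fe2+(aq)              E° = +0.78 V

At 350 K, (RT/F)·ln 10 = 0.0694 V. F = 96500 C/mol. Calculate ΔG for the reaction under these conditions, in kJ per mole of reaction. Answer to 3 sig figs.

−274 kJ/mol

With Fe³⁺/Fe²⁺ reduced at the cathode, E°cell = +0.78 − (−0.76) = +1.54 V and n = 2.
Q = ([Fe2+(aq)]^2·[Zn2+(aq)]) / [Fe3+(aq)]^2 = 2.8×10^3, so log Q = 3.448 and E = +1.54 − (0.0694/2)(3.448) = +1.4204 V.
ΔG = −nFE = −(2)(96500)(+1.4204) J/mol = −274 kJ/mol.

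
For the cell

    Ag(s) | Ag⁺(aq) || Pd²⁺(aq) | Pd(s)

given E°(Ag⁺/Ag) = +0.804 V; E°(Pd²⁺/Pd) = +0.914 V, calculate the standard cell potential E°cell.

By convention the left-hand electrode in cell notation is the anode (oxidation) and the right-hand electrode is the cathode (reduction).
E°cell = E°(right) − E°(left) = +0.914 − (+0.804) = +0.110 V.

+0.110 V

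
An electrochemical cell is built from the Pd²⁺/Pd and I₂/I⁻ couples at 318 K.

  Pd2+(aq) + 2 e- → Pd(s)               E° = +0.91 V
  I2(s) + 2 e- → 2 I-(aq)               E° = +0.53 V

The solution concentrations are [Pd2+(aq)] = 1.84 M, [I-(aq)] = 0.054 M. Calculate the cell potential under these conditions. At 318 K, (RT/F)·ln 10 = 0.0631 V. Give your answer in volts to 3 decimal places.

+0.308 V

Pd²⁺/Pd is reduced (cathode, E° = +0.91 V) and I₂/I⁻ is oxidized (anode).
E°cell = +0.91 − (+0.53) = +0.38 V, with n = 2 electrons transferred.
For the overall reaction Pd2+(aq) + 2 I-(aq) → Pd(s) + I2(s), Q = 1 / ([Pd2+(aq)]·[I-(aq)]^2) = 186, giving log Q = 2.270.
Applying E = E° − (RT ln10/nF)·log Q gives +0.38 − (0.0631/2)(2.270) = +0.308 V.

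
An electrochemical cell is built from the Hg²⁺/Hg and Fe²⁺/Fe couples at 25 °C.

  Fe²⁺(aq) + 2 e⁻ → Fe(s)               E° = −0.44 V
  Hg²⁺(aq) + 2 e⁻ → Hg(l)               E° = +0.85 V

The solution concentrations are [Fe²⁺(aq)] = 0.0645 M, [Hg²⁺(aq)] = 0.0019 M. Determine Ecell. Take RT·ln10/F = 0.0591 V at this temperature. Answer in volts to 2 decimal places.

The Hg²⁺/Hg couple has the more positive E°, so it is the cathode; Fe²⁺/Fe is the anode.
E°cell = +0.85 − (−0.44) = +1.29 V, with n = 2 electrons transferred.
The balanced reaction is Hg²⁺(aq) + Fe(s) → Hg(l) + Fe²⁺(aq), so Q = [Fe²⁺(aq)] / [Hg²⁺(aq)] = 33.9 and log Q = 1.531.
By the Nernst equation, E = +1.29 − (0.0591/2)·(1.531) = +1.24 V.

+1.24 V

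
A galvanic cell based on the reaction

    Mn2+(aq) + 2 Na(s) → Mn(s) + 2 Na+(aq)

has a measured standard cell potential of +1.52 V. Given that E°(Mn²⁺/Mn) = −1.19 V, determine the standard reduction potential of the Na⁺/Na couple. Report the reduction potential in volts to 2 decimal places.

−2.71 V

In the reaction as written the Mn²⁺/Mn couple is reduced (cathode) and Na⁺/Na is oxidized (anode), so E°cell = E°(Mn²⁺/Mn) − E°(Na⁺/Na).
E°(Na⁺/Na) = E°(cathode) − E°cell = −1.19 − (+1.52) = −2.71 V.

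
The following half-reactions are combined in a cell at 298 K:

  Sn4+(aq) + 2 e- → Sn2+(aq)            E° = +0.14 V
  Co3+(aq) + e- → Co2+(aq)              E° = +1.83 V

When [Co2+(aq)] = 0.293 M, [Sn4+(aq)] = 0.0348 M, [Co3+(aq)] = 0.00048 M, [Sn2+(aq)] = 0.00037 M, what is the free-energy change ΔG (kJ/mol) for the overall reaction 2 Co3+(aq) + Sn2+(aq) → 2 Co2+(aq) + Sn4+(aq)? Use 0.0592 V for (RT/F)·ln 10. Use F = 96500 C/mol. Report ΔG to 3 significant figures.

−283 kJ/mol

With Co³⁺/Co²⁺ reduced at the cathode, E°cell = +1.83 − (+0.14) = +1.69 V and n = 2.
The reaction quotient is ([Co2+(aq)]^2·[Sn4+(aq)]) / ([Co3+(aq)]^2·[Sn2+(aq)]) = 3.5×10^7; by Nernst, E = +1.69 − (0.0592/2)(7.545) = +1.4667 V.
ΔG = −nFE = −(2)(96500)(+1.4667) J/mol = −283 kJ/mol.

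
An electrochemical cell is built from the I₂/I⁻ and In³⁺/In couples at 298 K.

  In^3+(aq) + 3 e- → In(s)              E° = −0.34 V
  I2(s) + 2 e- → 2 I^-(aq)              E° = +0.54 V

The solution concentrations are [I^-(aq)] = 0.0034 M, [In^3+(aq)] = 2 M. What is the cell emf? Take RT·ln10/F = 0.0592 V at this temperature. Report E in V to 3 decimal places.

The I₂/I⁻ couple has the more positive E°, so it is the cathode; In³⁺/In is the anode.
The standard potential is +0.54 − (−0.34) = +0.88 V and the balanced reaction transfers n = 6 electrons.
For the overall reaction 3 I2(s) + 2 In(s) → 6 I^-(aq) + 2 In^3+(aq), Q = [I^-(aq)]^6·[In^3+(aq)]^2 = 6.18×10^−15, giving log Q = −14.209.
Applying E = E° − (RT ln10/nF)·log Q gives +0.88 − (0.0592/6)(−14.209) = +1.020 V.

+1.020 V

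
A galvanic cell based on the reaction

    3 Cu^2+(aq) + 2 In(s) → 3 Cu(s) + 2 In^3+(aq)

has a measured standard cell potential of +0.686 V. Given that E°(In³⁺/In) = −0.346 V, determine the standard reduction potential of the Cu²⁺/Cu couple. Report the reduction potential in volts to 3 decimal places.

+0.340 V

In the reaction as written the Cu²⁺/Cu couple is reduced (cathode) and In³⁺/In is oxidized (anode), so E°cell = E°(Cu²⁺/Cu) − E°(In³⁺/In).
E°(Cu²⁺/Cu) = E°cell + E°(anode) = +0.686 + (−0.346) = +0.340 V.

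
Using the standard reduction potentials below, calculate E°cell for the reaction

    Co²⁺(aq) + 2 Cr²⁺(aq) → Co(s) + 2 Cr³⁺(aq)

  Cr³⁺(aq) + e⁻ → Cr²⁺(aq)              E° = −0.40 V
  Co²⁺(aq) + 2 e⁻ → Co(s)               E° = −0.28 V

+0.12 V

In the reaction as written, Co²⁺(aq) is reduced (cathode) and Cr³⁺(aq) is produced by oxidation at the anode.
E°cell = E°(cathode) − E°(anode) = −0.28 − (−0.40) = +0.12 V.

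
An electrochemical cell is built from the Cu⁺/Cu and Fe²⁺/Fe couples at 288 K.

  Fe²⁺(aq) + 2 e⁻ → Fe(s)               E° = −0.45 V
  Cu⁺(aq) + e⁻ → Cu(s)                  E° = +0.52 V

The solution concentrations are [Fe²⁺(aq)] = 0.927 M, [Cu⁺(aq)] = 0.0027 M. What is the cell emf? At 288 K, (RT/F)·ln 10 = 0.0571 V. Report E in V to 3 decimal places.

+0.824 V

Since E°(Cu⁺/Cu) > E°(Fe²⁺/Fe), Cu⁺/Cu serves as the cathode.
E°cell = +0.52 − (−0.45) = +0.97 V, with n = 2 electrons transferred.
Balancing gives 2 Cu⁺(aq) + Fe(s) → 2 Cu(s) + Fe²⁺(aq); hence Q = [Fe²⁺(aq)] / [Cu⁺(aq)]^2 = 1.27×10^5 (log Q = 5.104).
By the Nernst equation, E = +0.97 − (0.0571/2)·(5.104) = +0.824 V.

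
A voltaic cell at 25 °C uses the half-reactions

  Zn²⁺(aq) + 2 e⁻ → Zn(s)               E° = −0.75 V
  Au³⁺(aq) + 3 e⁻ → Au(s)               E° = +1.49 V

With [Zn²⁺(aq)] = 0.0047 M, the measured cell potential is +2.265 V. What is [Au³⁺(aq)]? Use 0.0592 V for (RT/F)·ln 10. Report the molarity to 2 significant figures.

0.0060 M

The Au³⁺/Au couple has the larger reduction potential, so it is the cathode: E°cell = +1.49 − (−0.75) = +2.24 V and n = 6.
From the Nernst equation, log Q = n(E° − E)/0.0592 = 6·(+2.24 − (+2.265))/0.0592 = −2.534.
For 2 Au³⁺(aq) + 3 Zn(s) → 2 Au(s) + 3 Zn²⁺(aq), the reaction quotient is Q = [Zn²⁺(aq)]^3 / [Au³⁺(aq)]^2.
Isolating [Au³⁺(aq)] in Q = 10^{−2.534} yields log [Au³⁺(aq)] = −2.225, i.e. 0.0060 M.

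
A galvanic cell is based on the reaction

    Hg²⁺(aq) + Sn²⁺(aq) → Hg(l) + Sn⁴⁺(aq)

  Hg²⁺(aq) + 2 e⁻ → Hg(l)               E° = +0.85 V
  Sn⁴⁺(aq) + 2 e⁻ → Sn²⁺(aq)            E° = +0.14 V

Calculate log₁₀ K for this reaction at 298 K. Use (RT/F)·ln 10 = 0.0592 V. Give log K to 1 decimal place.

The Hg²⁺/Hg couple is reduced (cathode); E°cell = +0.85 − (+0.14) = +0.71 V with n = 2.
At equilibrium E = 0, so log K = nE°cell / 0.0592 = (2)(+0.71) / 0.0592 = 24.0.

log K = 24.0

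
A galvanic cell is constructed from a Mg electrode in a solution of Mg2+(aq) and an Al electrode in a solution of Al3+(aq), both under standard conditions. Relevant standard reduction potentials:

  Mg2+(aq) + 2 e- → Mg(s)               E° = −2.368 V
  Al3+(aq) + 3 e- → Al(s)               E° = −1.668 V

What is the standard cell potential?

Of the two couples in this cell, the one with the more positive reduction potential is reduced at the cathode: here that is Al³⁺/Al (−1.668 V); Mg²⁺/Mg (−2.368 V) is the anode.
E°cell = E°(cathode) − E°(anode) = −1.668 − (−2.368) = +0.700 V.

+0.700 V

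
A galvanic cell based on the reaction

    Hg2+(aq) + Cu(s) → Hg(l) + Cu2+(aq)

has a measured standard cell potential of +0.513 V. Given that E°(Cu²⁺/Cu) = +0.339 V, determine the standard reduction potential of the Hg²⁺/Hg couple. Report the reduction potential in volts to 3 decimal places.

In the reaction as written the Hg²⁺/Hg couple is reduced (cathode) and Cu²⁺/Cu is oxidized (anode), so E°cell = E°(Hg²⁺/Hg) − E°(Cu²⁺/Cu).
E°(Hg²⁺/Hg) = E°cell + E°(anode) = +0.513 + (+0.339) = +0.852 V.

+0.852 V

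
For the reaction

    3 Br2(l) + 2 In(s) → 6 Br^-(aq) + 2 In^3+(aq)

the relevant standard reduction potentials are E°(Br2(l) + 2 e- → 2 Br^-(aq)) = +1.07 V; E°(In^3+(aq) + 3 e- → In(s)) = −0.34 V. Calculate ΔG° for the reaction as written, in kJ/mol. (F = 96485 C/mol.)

−816 kJ/mol

In the reaction as written Br2(l) is reduced, so the Br₂/Br⁻ couple is the cathode and In³⁺/In is the anode.
E°cell = +1.07 − (−0.34) = +1.41 V; balancing electrons gives n = 6.
ΔG° = −nFE°cell = −(6)(96485)(+1.41) J/mol = −816 kJ/mol.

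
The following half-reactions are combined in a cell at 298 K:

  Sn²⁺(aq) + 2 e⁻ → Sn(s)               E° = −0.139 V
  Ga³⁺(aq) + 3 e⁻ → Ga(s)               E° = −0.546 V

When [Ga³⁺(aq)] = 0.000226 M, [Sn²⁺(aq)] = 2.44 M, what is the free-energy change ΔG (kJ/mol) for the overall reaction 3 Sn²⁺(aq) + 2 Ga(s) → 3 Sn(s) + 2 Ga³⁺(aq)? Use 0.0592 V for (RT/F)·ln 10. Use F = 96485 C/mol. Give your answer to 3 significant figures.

E°cell = −0.139 − (−0.546) = +0.407 V; the balanced reaction transfers n = 6 electrons.
Here Q = [Ga³⁺(aq)]^2 / [Sn²⁺(aq)]^3 = 3.52×10^−9 (log Q = −8.454), giving E = +0.407 − (0.0592/6)·(−8.454) = +0.4904 V.
Finally ΔG = −nFE = −(6)(96485 C/mol)(+0.4904 V) = −284 kJ/mol.

−284 kJ/mol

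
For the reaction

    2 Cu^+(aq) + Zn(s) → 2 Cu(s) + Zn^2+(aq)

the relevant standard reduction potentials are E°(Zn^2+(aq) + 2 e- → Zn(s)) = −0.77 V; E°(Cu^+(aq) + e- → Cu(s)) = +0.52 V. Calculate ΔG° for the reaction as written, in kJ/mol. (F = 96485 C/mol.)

In the reaction as written Cu^+(aq) is reduced, so the Cu⁺/Cu couple is the cathode and Zn²⁺/Zn is the anode.
E°cell = +0.52 − (−0.77) = +1.29 V; balancing electrons gives n = 2.
ΔG° = −nFE°cell = −(2)(96485)(+1.29) J/mol = −249 kJ/mol.

−249 kJ/mol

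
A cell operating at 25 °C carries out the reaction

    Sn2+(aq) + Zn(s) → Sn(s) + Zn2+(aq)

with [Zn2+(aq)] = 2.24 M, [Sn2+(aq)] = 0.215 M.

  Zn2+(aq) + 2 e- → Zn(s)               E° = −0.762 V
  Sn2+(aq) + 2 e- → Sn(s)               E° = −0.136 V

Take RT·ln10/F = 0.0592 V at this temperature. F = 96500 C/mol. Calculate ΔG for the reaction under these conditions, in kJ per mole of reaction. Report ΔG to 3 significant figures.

With Sn²⁺/Sn reduced at the cathode, E°cell = −0.136 − (−0.762) = +0.626 V and n = 2.
The reaction quotient is [Zn2+(aq)] / [Sn2+(aq)] = 10.4; by Nernst, E = +0.626 − (0.0592/2)(1.018) = +0.5959 V.
Finally ΔG = −nFE = −(2)(96500 C/mol)(+0.5959 V) = −115 kJ/mol.

−115 kJ/mol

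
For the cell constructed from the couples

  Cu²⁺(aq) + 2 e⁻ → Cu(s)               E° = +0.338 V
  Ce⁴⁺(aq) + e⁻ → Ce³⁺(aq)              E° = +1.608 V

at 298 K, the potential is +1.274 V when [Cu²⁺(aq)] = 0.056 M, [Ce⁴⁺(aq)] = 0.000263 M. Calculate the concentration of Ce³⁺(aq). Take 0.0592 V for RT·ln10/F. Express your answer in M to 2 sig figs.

0.00095 M

The Ce⁴⁺/Ce³⁺ couple has the larger reduction potential, so it is the cathode: E°cell = +1.608 − (+0.338) = +1.270 V and n = 2.
From the Nernst equation, log Q = n(E° − E)/0.0592 = 2·(+1.270 − (+1.274))/0.0592 = −0.135.
The balanced reaction is 2 Ce⁴⁺(aq) + Cu(s) → 2 Ce³⁺(aq) + Cu²⁺(aq), so Q = ([Ce³⁺(aq)]^2·[Cu²⁺(aq)]) / [Ce⁴⁺(aq)]^2.
Solving for the unknown gives log [Ce³⁺(aq)] = −3.022, so [Ce³⁺(aq)] ≈ 0.00095 M.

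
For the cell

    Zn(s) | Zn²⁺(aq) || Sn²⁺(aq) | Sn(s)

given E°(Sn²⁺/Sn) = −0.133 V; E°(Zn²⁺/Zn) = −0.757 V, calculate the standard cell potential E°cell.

By convention the left-hand electrode in cell notation is the anode (oxidation) and the right-hand electrode is the cathode (reduction).
E°cell = E°(right) − E°(left) = −0.133 − (−0.757) = +0.624 V.

+0.624 V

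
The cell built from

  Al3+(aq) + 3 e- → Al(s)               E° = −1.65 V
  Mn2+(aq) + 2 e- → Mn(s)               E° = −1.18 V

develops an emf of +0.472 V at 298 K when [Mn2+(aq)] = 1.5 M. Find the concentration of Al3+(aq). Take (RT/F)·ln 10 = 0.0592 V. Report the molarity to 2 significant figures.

1.5 M

Mn²⁺/Mn is the cathode (higher E°); E°cell = −1.18 − (−1.65) = +0.47 V with n = 6.
From the Nernst equation, log Q = n(E° − E)/0.0592 = 6·(+0.47 − (+0.472))/0.0592 = −0.203.
For 3 Mn2+(aq) + 2 Al(s) → 3 Mn(s) + 2 Al3+(aq), the reaction quotient is Q = [Al3+(aq)]^2 / [Mn2+(aq)]^3.
Solving for the unknown gives log [Al3+(aq)] = 0.163, so [Al3+(aq)] ≈ 1.5 M.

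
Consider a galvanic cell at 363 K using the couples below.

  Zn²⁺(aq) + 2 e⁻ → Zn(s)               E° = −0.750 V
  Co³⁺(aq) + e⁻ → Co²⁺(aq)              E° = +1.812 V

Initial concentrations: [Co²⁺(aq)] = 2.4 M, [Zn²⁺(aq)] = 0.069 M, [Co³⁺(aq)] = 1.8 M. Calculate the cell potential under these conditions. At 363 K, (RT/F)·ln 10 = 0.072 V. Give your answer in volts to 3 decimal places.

Co³⁺/Co²⁺ is reduced (cathode, E° = +1.812 V) and Zn²⁺/Zn is oxidized (anode).
The standard potential is +1.812 − (−0.750) = +2.562 V and the balanced reaction transfers n = 2 electrons.
The balanced reaction is 2 Co³⁺(aq) + Zn(s) → 2 Co²⁺(aq) + Zn²⁺(aq), so Q = ([Co²⁺(aq)]^2·[Zn²⁺(aq)]) / [Co³⁺(aq)]^2 = 0.123 and log Q = −0.911.
By the Nernst equation, E = +2.562 − (0.072/2)·(−0.911) = +2.595 V.

+2.595 V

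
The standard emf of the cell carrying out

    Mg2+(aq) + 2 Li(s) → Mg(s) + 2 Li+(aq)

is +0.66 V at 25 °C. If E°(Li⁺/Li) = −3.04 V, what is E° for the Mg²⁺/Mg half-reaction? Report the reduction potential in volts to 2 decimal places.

−2.38 V

In the reaction as written the Mg²⁺/Mg couple is reduced (cathode) and Li⁺/Li is oxidized (anode), so E°cell = E°(Mg²⁺/Mg) − E°(Li⁺/Li).
E°(Mg²⁺/Mg) = E°cell + E°(anode) = +0.66 + (−3.04) = −2.38 V.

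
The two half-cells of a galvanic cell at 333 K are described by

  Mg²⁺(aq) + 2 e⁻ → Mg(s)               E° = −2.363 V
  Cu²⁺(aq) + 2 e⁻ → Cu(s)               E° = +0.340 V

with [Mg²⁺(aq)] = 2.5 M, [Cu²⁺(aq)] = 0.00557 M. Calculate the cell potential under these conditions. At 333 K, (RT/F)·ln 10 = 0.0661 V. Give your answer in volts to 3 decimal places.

The Cu²⁺/Cu couple has the more positive E°, so it is the cathode; Mg²⁺/Mg is the anode.
E°cell = E°cat − E°an = +0.340 − (−2.363) = +2.703 V; n = 2.
The balanced reaction is Cu²⁺(aq) + Mg(s) → Cu(s) + Mg²⁺(aq), so Q = [Mg²⁺(aq)] / [Cu²⁺(aq)] = 449 and log Q = 2.652.
E = E° − (0.0661/n)·log Q = +2.703 − (0.0661/2)(2.652) = +2.615 V.

+2.615 V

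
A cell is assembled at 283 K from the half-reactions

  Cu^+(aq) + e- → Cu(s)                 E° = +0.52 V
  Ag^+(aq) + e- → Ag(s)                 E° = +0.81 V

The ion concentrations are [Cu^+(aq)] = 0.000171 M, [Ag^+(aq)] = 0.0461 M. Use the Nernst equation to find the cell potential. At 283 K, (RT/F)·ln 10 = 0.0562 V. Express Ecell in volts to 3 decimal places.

+0.427 V

The Ag⁺/Ag couple has the more positive E°, so it is the cathode; Cu⁺/Cu is the anode.
E°cell = E°cat − E°an = +0.81 − (+0.52) = +0.29 V; n = 1.
For the overall reaction Ag^+(aq) + Cu(s) → Ag(s) + Cu^+(aq), Q = [Cu^+(aq)] / [Ag^+(aq)] = 0.00371, giving log Q = −2.431.
E = E° − (0.0562/n)·log Q = +0.29 − (0.0562/1)(−2.431) = +0.427 V.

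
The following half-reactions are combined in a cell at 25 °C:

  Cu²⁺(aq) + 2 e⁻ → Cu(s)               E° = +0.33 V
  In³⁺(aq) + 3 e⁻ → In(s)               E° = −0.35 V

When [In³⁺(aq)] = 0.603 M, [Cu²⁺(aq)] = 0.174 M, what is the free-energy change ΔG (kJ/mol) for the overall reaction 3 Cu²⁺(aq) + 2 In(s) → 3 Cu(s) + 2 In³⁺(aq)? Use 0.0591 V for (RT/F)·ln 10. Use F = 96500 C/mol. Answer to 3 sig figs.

E°cell = +0.33 − (−0.35) = +0.68 V; the balanced reaction transfers n = 6 electrons.
Here Q = [In³⁺(aq)]^2 / [Cu²⁺(aq)]^3 = 69 (log Q = 1.839), giving E = +0.68 − (0.0591/6)·(1.839) = +0.6619 V.
Then ΔG = −nFE = −6 × 96500 × +0.6619 J/mol = −383 kJ/mol.

−383 kJ/mol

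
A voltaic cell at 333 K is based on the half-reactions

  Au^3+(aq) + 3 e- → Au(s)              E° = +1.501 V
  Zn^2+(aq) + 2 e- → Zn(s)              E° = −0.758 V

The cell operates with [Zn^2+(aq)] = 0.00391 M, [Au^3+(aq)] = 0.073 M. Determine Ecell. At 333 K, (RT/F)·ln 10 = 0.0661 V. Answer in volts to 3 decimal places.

+2.314 V

The Au³⁺/Au couple has the more positive E°, so it is the cathode; Zn²⁺/Zn is the anode.
The standard potential is +1.501 − (−0.758) = +2.259 V and the balanced reaction transfers n = 6 electrons.
The balanced reaction is 2 Au^3+(aq) + 3 Zn(s) → 2 Au(s) + 3 Zn^2+(aq), so Q = [Zn^2+(aq)]^3 / [Au^3+(aq)]^2 = 1.12×10^−5 and log Q = −4.950.
By the Nernst equation, E = +2.259 − (0.0661/6)·(−4.950) = +2.314 V.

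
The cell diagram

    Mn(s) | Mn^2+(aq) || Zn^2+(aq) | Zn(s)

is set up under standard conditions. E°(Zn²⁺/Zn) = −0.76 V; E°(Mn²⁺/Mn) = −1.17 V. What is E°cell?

By convention the left-hand electrode in cell notation is the anode (oxidation) and the right-hand electrode is the cathode (reduction).
E°cell = E°(right) − E°(left) = −0.76 − (−1.17) = +0.41 V.

+0.41 V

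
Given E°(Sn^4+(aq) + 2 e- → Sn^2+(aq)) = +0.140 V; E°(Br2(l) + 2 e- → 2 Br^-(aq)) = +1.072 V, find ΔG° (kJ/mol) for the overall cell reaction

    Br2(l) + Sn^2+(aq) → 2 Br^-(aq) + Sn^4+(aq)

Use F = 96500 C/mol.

In the reaction as written Br2(l) is reduced, so the Br₂/Br⁻ couple is the cathode and Sn⁴⁺/Sn²⁺ is the anode.
E°cell = +1.072 − (+0.140) = +0.932 V; balancing electrons gives n = 2.
ΔG° = −nFE°cell = −(2)(96500)(+0.932) J/mol = −180 kJ/mol.

−180 kJ/mol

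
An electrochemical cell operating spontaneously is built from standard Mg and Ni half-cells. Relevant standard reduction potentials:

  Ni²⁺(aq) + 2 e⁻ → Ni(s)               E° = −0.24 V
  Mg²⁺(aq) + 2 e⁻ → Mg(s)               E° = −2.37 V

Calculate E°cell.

+2.13 V

The Ni²⁺/Ni couple has the higher E°, so Ni ion is reduced (cathode) and Mg is oxidized (anode).
E°cell = E°(cathode) − E°(anode) = −0.24 − (−2.37) = +2.13 V.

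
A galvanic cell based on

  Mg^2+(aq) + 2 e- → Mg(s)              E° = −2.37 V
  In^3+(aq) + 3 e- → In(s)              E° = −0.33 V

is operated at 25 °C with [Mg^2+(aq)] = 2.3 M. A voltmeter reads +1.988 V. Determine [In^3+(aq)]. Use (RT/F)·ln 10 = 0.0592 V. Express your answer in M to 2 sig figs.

0.0081 M

The In³⁺/In couple has the larger reduction potential, so it is the cathode: E°cell = −0.33 − (−2.37) = +2.04 V and n = 6.
Since E = E° − (0.0592/n)·log Q, log Q = n(E° − E)/0.0592 = 5.270.
Balancing electrons gives 2 In^3+(aq) + 3 Mg(s) → 2 In(s) + 3 Mg^2+(aq); thus Q = [Mg^2+(aq)]^3 / [In^3+(aq)]^2.
Isolating [In^3+(aq)] in Q = 10^{5.270} yields log [In^3+(aq)] = −2.092, i.e. 0.0081 M.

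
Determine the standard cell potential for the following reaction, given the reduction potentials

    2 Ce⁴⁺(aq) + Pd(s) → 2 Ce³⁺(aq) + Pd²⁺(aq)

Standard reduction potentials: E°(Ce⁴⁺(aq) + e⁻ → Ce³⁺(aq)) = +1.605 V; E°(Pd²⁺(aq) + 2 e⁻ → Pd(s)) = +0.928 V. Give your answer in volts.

In the reaction as written, Ce⁴⁺(aq) is reduced (cathode) and Pd²⁺(aq) is produced by oxidation at the anode.
E°cell = E°(cathode) − E°(anode) = +1.605 − (+0.928) = +0.677 V.

+0.677 V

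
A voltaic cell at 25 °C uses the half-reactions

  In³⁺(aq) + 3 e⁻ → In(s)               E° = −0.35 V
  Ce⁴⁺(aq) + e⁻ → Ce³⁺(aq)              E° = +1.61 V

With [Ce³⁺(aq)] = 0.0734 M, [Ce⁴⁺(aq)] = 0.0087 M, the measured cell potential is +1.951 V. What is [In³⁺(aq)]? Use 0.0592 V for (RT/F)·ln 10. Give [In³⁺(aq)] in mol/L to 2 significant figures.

Ce⁴⁺/Ce³⁺ is the cathode (higher E°); E°cell = +1.61 − (−0.35) = +1.96 V with n = 3.
From the Nernst equation, log Q = n(E° − E)/0.0592 = 3·(+1.96 − (+1.951))/0.0592 = 0.456.
For 3 Ce⁴⁺(aq) + In(s) → 3 Ce³⁺(aq) + In³⁺(aq), the reaction quotient is Q = ([Ce³⁺(aq)]^3·[In³⁺(aq)]) / [Ce⁴⁺(aq)]^3.
Substituting the known concentrations and solving, log [In³⁺(aq)] = −2.323 and [In³⁺(aq)] = 0.0048 M.

0.0048 M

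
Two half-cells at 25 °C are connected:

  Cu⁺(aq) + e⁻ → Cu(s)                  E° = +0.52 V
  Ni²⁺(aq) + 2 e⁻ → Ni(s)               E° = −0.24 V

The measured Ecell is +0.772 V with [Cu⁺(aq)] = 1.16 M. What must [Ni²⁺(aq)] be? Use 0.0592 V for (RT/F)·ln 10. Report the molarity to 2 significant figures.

With Cu⁺/Cu at the cathode and Ni²⁺/Ni at the anode, E°cell = +0.52 − (−0.24) = +0.76 V (n = 2).
From the Nernst equation, log Q = n(E° − E)/0.0592 = 2·(+0.76 − (+0.772))/0.0592 = −0.405.
Balancing electrons gives 2 Cu⁺(aq) + Ni(s) → 2 Cu(s) + Ni²⁺(aq); thus Q = [Ni²⁺(aq)] / [Cu⁺(aq)]^2.
Isolating [Ni²⁺(aq)] in Q = 10^{−0.405} yields log [Ni²⁺(aq)] = −0.276, i.e. 0.53 M.

0.53 M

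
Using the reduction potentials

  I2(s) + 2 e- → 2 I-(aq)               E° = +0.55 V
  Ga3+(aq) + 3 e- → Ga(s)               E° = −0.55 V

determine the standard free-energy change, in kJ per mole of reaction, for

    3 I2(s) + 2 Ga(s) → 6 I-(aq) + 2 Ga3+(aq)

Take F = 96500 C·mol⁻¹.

−637 kJ/mol

In the reaction as written I2(s) is reduced, so the I₂/I⁻ couple is the cathode and Ga³⁺/Ga is the anode.
E°cell = +0.55 − (−0.55) = +1.10 V; balancing electrons gives n = 6.
ΔG° = −nFE°cell = −(6)(96500)(+1.10) J/mol = −637 kJ/mol.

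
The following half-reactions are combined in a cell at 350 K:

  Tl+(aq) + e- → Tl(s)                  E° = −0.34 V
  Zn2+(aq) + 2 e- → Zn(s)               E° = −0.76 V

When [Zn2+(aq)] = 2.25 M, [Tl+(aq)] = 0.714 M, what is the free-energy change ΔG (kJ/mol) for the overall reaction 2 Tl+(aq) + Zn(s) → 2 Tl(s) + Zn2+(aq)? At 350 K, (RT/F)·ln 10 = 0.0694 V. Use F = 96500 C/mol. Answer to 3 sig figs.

−76.7 kJ/mol

With Tl⁺/Tl reduced at the cathode, E°cell = −0.34 − (−0.76) = +0.42 V and n = 2.
The reaction quotient is [Zn2+(aq)] / [Tl+(aq)]^2 = 4.41; by Nernst, E = +0.42 − (0.0694/2)(0.645) = +0.3976 V.
Finally ΔG = −nFE = −(2)(96500 C/mol)(+0.3976 V) = −76.7 kJ/mol.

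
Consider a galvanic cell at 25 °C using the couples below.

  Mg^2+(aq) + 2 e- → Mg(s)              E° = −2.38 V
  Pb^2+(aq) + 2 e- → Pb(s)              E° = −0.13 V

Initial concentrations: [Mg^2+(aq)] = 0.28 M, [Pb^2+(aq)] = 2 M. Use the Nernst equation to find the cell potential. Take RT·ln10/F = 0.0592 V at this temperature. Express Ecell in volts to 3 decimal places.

Since E°(Pb²⁺/Pb) > E°(Mg²⁺/Mg), Pb²⁺/Pb serves as the cathode.
E°cell = E°cat − E°an = −0.13 − (−2.38) = +2.25 V; n = 2.
For the overall reaction Pb^2+(aq) + Mg(s) → Pb(s) + Mg^2+(aq), Q = [Mg^2+(aq)] / [Pb^2+(aq)] = 0.14, giving log Q = −0.854.
E = E° − (0.0592/n)·log Q = +2.25 − (0.0592/2)(−0.854) = +2.275 V.

+2.275 V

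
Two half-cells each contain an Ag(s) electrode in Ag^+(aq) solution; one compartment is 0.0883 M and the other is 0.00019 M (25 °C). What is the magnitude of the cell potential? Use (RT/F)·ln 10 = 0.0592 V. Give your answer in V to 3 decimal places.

For a concentration cell E°cell = 0, since both electrodes use the same couple.
The compartment with the higher Ag^+(aq) concentration (0.0883 M) acts as the cathode; ions are reduced there and produced at the dilute (0.00019 M) anode.
With n = 1, Ecell = −(0.0592/1)·log([dilute]/[conc]) = −(0.0592/1)·log(0.00019/0.0883) = +0.158 V.

0.158 V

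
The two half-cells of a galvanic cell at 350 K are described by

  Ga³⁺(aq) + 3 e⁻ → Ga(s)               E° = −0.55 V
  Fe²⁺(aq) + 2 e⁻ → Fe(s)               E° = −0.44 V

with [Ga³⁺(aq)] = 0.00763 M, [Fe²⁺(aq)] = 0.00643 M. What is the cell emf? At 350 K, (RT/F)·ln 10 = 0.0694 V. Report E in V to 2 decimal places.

Fe²⁺/Fe is reduced (cathode, E° = −0.44 V) and Ga³⁺/Ga is oxidized (anode).
The standard potential is −0.44 − (−0.55) = +0.11 V and the balanced reaction transfers n = 6 electrons.
The balanced reaction is 3 Fe²⁺(aq) + 2 Ga(s) → 3 Fe(s) + 2 Ga³⁺(aq), so Q = [Ga³⁺(aq)]^2 / [Fe²⁺(aq)]^3 = 219 and log Q = 2.340.
By the Nernst equation, E = +0.11 − (0.0694/6)·(2.340) = +0.08 V.

+0.08 V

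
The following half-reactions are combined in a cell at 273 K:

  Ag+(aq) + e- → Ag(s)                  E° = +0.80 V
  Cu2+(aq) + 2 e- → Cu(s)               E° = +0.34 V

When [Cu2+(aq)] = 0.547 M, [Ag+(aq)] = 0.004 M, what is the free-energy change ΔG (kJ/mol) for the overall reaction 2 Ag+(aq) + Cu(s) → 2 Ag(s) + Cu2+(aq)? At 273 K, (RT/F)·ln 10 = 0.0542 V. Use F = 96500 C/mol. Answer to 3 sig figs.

−65.1 kJ/mol

E°cell = +0.80 − (+0.34) = +0.46 V; the balanced reaction transfers n = 2 electrons.
Here Q = [Cu2+(aq)] / [Ag+(aq)]^2 = 3.42×10^4 (log Q = 4.534), giving E = +0.46 − (0.0542/2)·(4.534) = +0.3371 V.
Then ΔG = −nFE = −2 × 96500 × +0.3371 J/mol = −65.1 kJ/mol.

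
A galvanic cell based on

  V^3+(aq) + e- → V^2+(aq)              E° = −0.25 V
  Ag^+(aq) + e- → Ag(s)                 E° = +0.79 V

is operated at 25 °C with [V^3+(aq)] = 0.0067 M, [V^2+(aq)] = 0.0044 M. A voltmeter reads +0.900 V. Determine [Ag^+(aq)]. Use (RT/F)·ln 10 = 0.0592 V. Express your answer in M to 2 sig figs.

0.0066 M

Ag⁺/Ag is the cathode (higher E°); E°cell = +0.79 − (−0.25) = +1.04 V with n = 1.
From the Nernst equation, log Q = n(E° − E)/0.0592 = 1·(+1.04 − (+0.900))/0.0592 = 2.365.
The balanced reaction is Ag^+(aq) + V^2+(aq) → Ag(s) + V^3+(aq), so Q = [V^3+(aq)] / ([Ag^+(aq)]·[V^2+(aq)]).
Solving for the unknown gives log [Ag^+(aq)] = −2.182, so [Ag^+(aq)] ≈ 0.0066 M.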